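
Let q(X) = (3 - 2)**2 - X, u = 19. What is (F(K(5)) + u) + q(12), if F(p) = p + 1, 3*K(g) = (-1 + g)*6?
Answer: 17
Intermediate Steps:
K(g) = -2 + 2*g (K(g) = ((-1 + g)*6)/3 = (-6 + 6*g)/3 = -2 + 2*g)
F(p) = 1 + p
q(X) = 1 - X (q(X) = 1**2 - X = 1 - X)
(F(K(5)) + u) + q(12) = ((1 + (-2 + 2*5)) + 19) + (1 - 1*12) = ((1 + (-2 + 10)) + 19) + (1 - 12) = ((1 + 8) + 19) - 11 = (9 + 19) - 11 = 28 - 11 = 17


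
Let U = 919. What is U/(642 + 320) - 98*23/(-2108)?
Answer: 513200/253487 ≈ 2.0246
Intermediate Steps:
U/(642 + 320) - 98*23/(-2108) = 919/(642 + 320) - 98*23/(-2108) = 919/962 - 2254*(-1/2108) = 919*(1/962) + 1127/1054 = 919/962 + 1127/1054 = 513200/253487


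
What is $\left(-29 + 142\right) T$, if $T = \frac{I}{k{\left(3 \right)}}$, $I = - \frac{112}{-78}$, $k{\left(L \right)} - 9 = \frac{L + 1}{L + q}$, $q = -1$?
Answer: $\frac{6328}{429} \approx 14.751$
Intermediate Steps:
$k{\left(L \right)} = 9 + \frac{1 + L}{-1 + L}$ ($k{\left(L \right)} = 9 + \frac{L + 1}{L - 1} = 9 + \frac{1 + L}{-1 + L}$)
$I = \frac{56}{39}$ ($I = \left(-112\right) \left(- \frac{1}{78}\right) = \frac{56}{39} \approx 1.4359$)
$T = \frac{56}{429}$ ($T = \frac{56}{39 \frac{2 \left(-4 + 5 \cdot 3\right)}{-1 + 3}} = \frac{56}{39 \frac{2 \left(-4 + 15\right)}{2}} = \frac{56}{39 \cdot 2 \cdot \frac{1}{2} \cdot 11} = \frac{56}{39 \cdot 11} = \frac{56}{39} \cdot \frac{1}{11} = \frac{56}{429} \approx 0.13054$)
$\left(-29 + 142\right) T = \left(-29 + 142\right) \frac{56}{429} = 113 \cdot \frac{56}{429} = \frac{6328}{429}$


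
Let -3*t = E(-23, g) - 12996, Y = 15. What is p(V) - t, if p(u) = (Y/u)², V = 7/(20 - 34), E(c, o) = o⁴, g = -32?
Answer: 1038280/3 ≈ 3.4609e+5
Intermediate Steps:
t = -1035580/3 (t = -((-32)⁴ - 12996)/3 = -(1048576 - 12996)/3 = -⅓*1035580 = -1035580/3 ≈ -3.4519e+5)
V = -½ (V = 7/(-14) = -1/14*7 = -½ ≈ -0.50000)
p(u) = 225/u² (p(u) = (15/u)² = 225/u²)
p(V) - t = 225/(-½)² - 1*(-1035580/3) = 225*4 + 1035580/3 = 900 + 1035580/3 = 1038280/3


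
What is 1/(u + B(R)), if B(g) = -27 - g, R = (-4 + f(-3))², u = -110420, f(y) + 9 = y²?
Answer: -1/110463 ≈ -9.0528e-6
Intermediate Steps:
f(y) = -9 + y²
R = 16 (R = (-4 + (-9 + (-3)²))² = (-4 + (-9 + 9))² = (-4 + 0)² = (-4)² = 16)
1/(u + B(R)) = 1/(-110420 + (-27 - 1*16)) = 1/(-110420 + (-27 - 16)) = 1/(-110420 - 43) = 1/(-110463) = -1/110463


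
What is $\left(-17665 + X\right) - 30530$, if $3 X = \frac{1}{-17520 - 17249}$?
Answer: $- \frac{5027075866}{104307} \approx -48195.0$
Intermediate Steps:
$X = - \frac{1}{104307}$ ($X = \frac{1}{3 \left(-17520 - 17249\right)} = \frac{1}{3 \left(-34769\right)} = \frac{1}{3} \left(- \frac{1}{34769}\right) = - \frac{1}{104307} \approx -9.5871 \cdot 10^{-6}$)
$\left(-17665 + X\right) - 30530 = \left(-17665 - \frac{1}{104307}\right) - 30530 = - \frac{1842583156}{104307} - 30530 = - \frac{5027075866}{104307}$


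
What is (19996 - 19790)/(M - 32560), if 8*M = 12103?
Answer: -1648/248377 ≈ -0.0066351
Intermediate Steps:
M = 12103/8 (M = (1/8)*12103 = 12103/8 ≈ 1512.9)
(19996 - 19790)/(M - 32560) = (19996 - 19790)/(12103/8 - 32560) = 206/(-248377/8) = 206*(-8/248377) = -1648/248377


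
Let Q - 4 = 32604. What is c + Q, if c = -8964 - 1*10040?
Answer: 13604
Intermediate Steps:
Q = 32608 (Q = 4 + 32604 = 32608)
c = -19004 (c = -8964 - 10040 = -19004)
c + Q = -19004 + 32608 = 13604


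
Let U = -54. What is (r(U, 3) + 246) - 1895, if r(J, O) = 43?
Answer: -1606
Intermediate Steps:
(r(U, 3) + 246) - 1895 = (43 + 246) - 1895 = 289 - 1895 = -1606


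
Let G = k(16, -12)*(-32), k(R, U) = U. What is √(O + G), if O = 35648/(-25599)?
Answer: 8*√3917594163/25599 ≈ 19.560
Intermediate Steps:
O = -35648/25599 (O = 35648*(-1/25599) = -35648/25599 ≈ -1.3926)
G = 384 (G = -12*(-32) = 384)
√(O + G) = √(-35648/25599 + 384) = √(9794368/25599) = 8*√3917594163/25599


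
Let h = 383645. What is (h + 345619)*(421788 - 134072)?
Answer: 209820921024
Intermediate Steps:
(h + 345619)*(421788 - 134072) = (383645 + 345619)*(421788 - 134072) = 729264*287716 = 209820921024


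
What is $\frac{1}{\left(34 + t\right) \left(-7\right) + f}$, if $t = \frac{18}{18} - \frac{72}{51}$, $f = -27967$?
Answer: $- \frac{17}{479436} \approx -3.5458 \cdot 10^{-5}$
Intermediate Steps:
$t = - \frac{7}{17}$ ($t = 18 \cdot \frac{1}{18} - \frac{24}{17} = 1 - \frac{24}{17} = - \frac{7}{17} \approx -0.41176$)
$\frac{1}{\left(34 + t\right) \left(-7\right) + f} = \frac{1}{\left(34 - \frac{7}{17}\right) \left(-7\right) - 27967} = \frac{1}{\frac{571}{17} \left(-7\right) - 27967} = \frac{1}{- \frac{3997}{17} - 27967} = \frac{1}{- \frac{479436}{17}} = - \frac{17}{479436}$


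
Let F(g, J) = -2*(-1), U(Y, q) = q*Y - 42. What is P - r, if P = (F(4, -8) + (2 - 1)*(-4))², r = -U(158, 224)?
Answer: 35354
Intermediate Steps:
U(Y, q) = -42 + Y*q (U(Y, q) = Y*q - 42 = -42 + Y*q)
F(g, J) = 2
r = -35350 (r = -(-42 + 158*224) = -(-42 + 35392) = -1*35350 = -35350)
P = 4 (P = (2 + (2 - 1)*(-4))² = (2 + 1*(-4))² = (2 - 4)² = (-2)² = 4)
P - r = 4 - 1*(-35350) = 4 + 35350 = 35354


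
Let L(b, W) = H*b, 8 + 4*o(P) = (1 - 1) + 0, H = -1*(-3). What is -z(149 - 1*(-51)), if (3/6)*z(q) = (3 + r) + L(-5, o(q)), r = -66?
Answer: 156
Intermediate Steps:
H = 3
o(P) = -2 (o(P) = -2 + ((1 - 1) + 0)/4 = -2 + (0 + 0)/4 = -2 + (1/4)*0 = -2 + 0 = -2)
L(b, W) = 3*b
z(q) = -156 (z(q) = 2*((3 - 66) + 3*(-5)) = 2*(-63 - 15) = 2*(-78) = -156)
-z(149 - 1*(-51)) = -1*(-156) = 156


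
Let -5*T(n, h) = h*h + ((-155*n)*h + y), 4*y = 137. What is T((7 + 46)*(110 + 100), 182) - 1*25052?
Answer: 1255275527/20 ≈ 6.2764e+7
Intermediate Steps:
y = 137/4 (y = (¼)*137 = 137/4 ≈ 34.250)
T(n, h) = -137/20 - h²/5 + 31*h*n (T(n, h) = -(h*h + ((-155*n)*h + 137/4))/5 = -(h² + (-155*h*n + 137/4))/5 = -(h² + (137/4 - 155*h*n))/5 = -(137/4 + h² - 155*h*n)/5 = -137/20 - h²/5 + 31*h*n)
T((7 + 46)*(110 + 100), 182) - 1*25052 = (-137/20 - ⅕*182² + 31*182*((7 + 46)*(110 + 100))) - 1*25052 = (-137/20 - ⅕*33124 + 31*182*(53*210)) - 25052 = (-137/20 - 33124/5 + 31*182*11130) - 25052 = (-137/20 - 33124/5 + 62795460) - 25052 = 1255776567/20 - 25052 = 1255275527/20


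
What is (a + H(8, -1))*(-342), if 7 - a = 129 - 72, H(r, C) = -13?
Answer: 21546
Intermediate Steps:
a = -50 (a = 7 - (129 - 72) = 7 - 1*57 = 7 - 57 = -50)
(a + H(8, -1))*(-342) = (-50 - 13)*(-342) = -63*(-342) = 21546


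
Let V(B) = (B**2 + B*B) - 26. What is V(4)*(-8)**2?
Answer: 384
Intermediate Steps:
V(B) = -26 + 2*B**2 (V(B) = (B**2 + B**2) - 26 = 2*B**2 - 26 = -26 + 2*B**2)
V(4)*(-8)**2 = (-26 + 2*4**2)*(-8)**2 = (-26 + 2*16)*64 = (-26 + 32)*64 = 6*64 = 384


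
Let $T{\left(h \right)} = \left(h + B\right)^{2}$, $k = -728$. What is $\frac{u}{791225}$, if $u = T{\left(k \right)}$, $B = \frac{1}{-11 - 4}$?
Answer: $\frac{119268241}{178025625} \approx 0.66995$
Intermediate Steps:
$B = - \frac{1}{15}$ ($B = \frac{1}{-15} = - \frac{1}{15} \approx -0.066667$)
$T{\left(h \right)} = \left(- \frac{1}{15} + h\right)^{2}$ ($T{\left(h \right)} = \left(h - \frac{1}{15}\right)^{2} = \left(- \frac{1}{15} + h\right)^{2}$)
$u = \frac{119268241}{225}$ ($u = \frac{\left(-1 + 15 \left(-728\right)\right)^{2}}{225} = \frac{\left(-1 - 10920\right)^{2}}{225} = \frac{\left(-10921\right)^{2}}{225} = \frac{1}{225} \cdot 119268241 = \frac{119268241}{225} \approx 5.3008 \cdot 10^{5}$)
$\frac{u}{791225} = \frac{119268241}{225 \cdot 791225} = \frac{119268241}{225} \cdot \frac{1}{791225} = \frac{119268241}{178025625}$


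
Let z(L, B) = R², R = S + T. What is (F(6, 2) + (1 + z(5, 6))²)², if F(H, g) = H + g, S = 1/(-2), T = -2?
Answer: 938961/256 ≈ 3667.8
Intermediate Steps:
S = -½ ≈ -0.50000
R = -5/2 (R = -½ - 2 = -5/2 ≈ -2.5000)
z(L, B) = 25/4 (z(L, B) = (-5/2)² = 25/4)
(F(6, 2) + (1 + z(5, 6))²)² = ((6 + 2) + (1 + 25/4)²)² = (8 + (29/4)²)² = (8 + 841/16)² = (969/16)² = 938961/256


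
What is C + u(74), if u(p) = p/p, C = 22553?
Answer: 22554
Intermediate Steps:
u(p) = 1
C + u(74) = 22553 + 1 = 22554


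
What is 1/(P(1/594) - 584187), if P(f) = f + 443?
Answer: -594/346743935 ≈ -1.7131e-6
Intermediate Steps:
P(f) = 443 + f
1/(P(1/594) - 584187) = 1/((443 + 1/594) - 584187) = 1/(263143/594 - 584187) = 1/(-346743935/594) = -594/346743935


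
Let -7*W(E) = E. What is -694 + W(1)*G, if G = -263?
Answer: -4595/7 ≈ -656.43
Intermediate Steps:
W(E) = -E/7
-694 + W(1)*G = -694 - ⅐*1*(-263) = -694 - ⅐*(-263) = -694 + 263/7 = -4595/7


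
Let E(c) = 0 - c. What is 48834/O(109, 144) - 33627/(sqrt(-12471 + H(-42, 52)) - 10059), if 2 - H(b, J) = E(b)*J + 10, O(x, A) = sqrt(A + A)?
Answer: 338253993/101198144 + 8139*sqrt(2)/4 + 33627*I*sqrt(14663)/101198144 ≈ 2880.9 + 0.040237*I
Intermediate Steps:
E(c) = -c
O(x, A) = sqrt(2)*sqrt(A) (O(x, A) = sqrt(2*A) = sqrt(2)*sqrt(A))
H(b, J) = -8 + J*b (H(b, J) = 2 - ((-b)*J + 10) = 2 - (-J*b + 10) = 2 - (10 - J*b) = 2 + (-10 + J*b) = -8 + J*b)
48834/O(109, 144) - 33627/(sqrt(-12471 + H(-42, 52)) - 10059) = 48834/((sqrt(2)*sqrt(144))) - 33627/(sqrt(-12471 + (-8 + 52*(-42))) - 10059) = 48834/((sqrt(2)*12)) - 33627/(sqrt(-12471 + (-8 - 2184)) - 10059) = 48834/((12*sqrt(2))) - 33627/(sqrt(-12471 - 2192) - 10059) = 48834*(sqrt(2)/24) - 33627/(sqrt(-14663) - 10059) = 8139*sqrt(2)/4 - 33627/(I*sqrt(14663) - 10059) = 8139*sqrt(2)/4 - 33627/(-10059 + I*sqrt(14663)) = -33627/(-10059 + I*sqrt(14663)) + 8139*sqrt(2)/4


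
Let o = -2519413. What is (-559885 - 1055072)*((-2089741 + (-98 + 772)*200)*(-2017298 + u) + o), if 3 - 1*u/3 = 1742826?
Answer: -22875937714602400638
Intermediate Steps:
u = -5228469 (u = 9 - 3*1742826 = 9 - 5228478 = -5228469)
(-559885 - 1055072)*((-2089741 + (-98 + 772)*200)*(-2017298 + u) + o) = (-559885 - 1055072)*((-2089741 + (-98 + 772)*200)*(-2017298 - 5228469) - 2519413) = -1614957*((-2089741 + 674*200)*(-7245767) - 2519413) = -1614957*((-2089741 + 134800)*(-7245767) - 2519413) = -1614957*(-1954941*(-7245767) - 2519413) = -1614957*(14165046984747 - 2519413) = -1614957*14165044465334 = -22875937714602400638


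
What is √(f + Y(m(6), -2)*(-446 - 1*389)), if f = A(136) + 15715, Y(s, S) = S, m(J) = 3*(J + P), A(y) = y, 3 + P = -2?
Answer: √17521 ≈ 132.37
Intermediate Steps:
P = -5 (P = -3 - 2 = -5)
m(J) = -15 + 3*J (m(J) = 3*(J - 5) = 3*(-5 + J) = -15 + 3*J)
f = 15851 (f = 136 + 15715 = 15851)
√(f + Y(m(6), -2)*(-446 - 1*389)) = √(15851 - 2*(-446 - 1*389)) = √(15851 - 2*(-446 - 389)) = √(15851 - 2*(-835)) = √(15851 + 1670) = √17521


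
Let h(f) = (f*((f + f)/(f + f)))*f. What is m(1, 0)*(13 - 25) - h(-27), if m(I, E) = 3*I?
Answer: -765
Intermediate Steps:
h(f) = f**2 (h(f) = (f*((2*f)/((2*f))))*f = (f*((2*f)*(1/(2*f))))*f = (f*1)*f = f*f = f**2)
m(1, 0)*(13 - 25) - h(-27) = (3*1)*(13 - 25) - 1*(-27)**2 = 3*(-12) - 1*729 = -36 - 729 = -765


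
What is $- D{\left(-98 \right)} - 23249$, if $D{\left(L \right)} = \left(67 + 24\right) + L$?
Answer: $-23242$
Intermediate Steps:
$D{\left(L \right)} = 91 + L$
$- D{\left(-98 \right)} - 23249 = - (91 - 98) - 23249 = \left(-1\right) \left(-7\right) - 23249 = 7 - 23249 = -23242$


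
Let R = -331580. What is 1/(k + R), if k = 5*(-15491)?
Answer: -1/409035 ≈ -2.4448e-6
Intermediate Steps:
k = -77455
1/(k + R) = 1/(-77455 - 331580) = 1/(-409035) = -1/409035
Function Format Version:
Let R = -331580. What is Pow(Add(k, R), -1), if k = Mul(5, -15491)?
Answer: Rational(-1, 409035) ≈ -2.4448e-6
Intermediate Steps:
k = -77455
Pow(Add(k, R), -1) = Pow(Add(-77455, -331580), -1) = Pow(-409035, -1) = Rational(-1, 409035)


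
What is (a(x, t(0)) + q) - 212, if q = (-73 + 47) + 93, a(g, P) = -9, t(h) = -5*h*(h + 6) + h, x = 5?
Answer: -154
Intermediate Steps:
t(h) = h - 5*h*(6 + h) (t(h) = -5*h*(6 + h) + h = h - 5*h*(6 + h))
q = 67 (q = -26 + 93 = 67)
(a(x, t(0)) + q) - 212 = (-9 + 67) - 212 = 58 - 212 = -154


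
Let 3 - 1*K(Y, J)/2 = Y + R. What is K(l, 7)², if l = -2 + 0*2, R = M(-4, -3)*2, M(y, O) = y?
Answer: 676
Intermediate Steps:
R = -8 (R = -4*2 = -8)
l = -2 (l = -2 + 0 = -2)
K(Y, J) = 22 - 2*Y (K(Y, J) = 6 - 2*(Y - 8) = 6 - 2*(-8 + Y) = 6 + (16 - 2*Y) = 22 - 2*Y)
K(l, 7)² = (22 - 2*(-2))² = (22 + 4)² = 26² = 676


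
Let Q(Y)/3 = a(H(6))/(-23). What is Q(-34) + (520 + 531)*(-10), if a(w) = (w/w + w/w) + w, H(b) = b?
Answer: -241754/23 ≈ -10511.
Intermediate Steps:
a(w) = 2 + w (a(w) = (1 + 1) + w = 2 + w)
Q(Y) = -24/23 (Q(Y) = 3*((2 + 6)/(-23)) = 3*(8*(-1/23)) = 3*(-8/23) = -24/23)
Q(-34) + (520 + 531)*(-10) = -24/23 + (520 + 531)*(-10) = -24/23 + 1051*(-10) = -24/23 - 10510 = -241754/23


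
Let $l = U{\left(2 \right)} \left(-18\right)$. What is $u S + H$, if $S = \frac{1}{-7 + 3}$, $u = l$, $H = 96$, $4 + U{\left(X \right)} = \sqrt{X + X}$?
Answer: $87$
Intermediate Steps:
$U{\left(X \right)} = -4 + \sqrt{2} \sqrt{X}$ ($U{\left(X \right)} = -4 + \sqrt{X + X} = -4 + \sqrt{2 X} = -4 + \sqrt{2} \sqrt{X}$)
$l = 36$ ($l = \left(-4 + \sqrt{2} \sqrt{2}\right) \left(-18\right) = \left(-4 + 2\right) \left(-18\right) = \left(-2\right) \left(-18\right) = 36$)
$u = 36$
$S = - \frac{1}{4}$ ($S = \frac{1}{-4} = - \frac{1}{4} \approx -0.25$)
$u S + H = 36 \left(- \frac{1}{4}\right) + 96 = -9 + 96 = 87$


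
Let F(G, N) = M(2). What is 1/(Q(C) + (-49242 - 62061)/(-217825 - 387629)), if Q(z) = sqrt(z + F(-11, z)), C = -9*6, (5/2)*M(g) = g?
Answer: 37438248090/10841196783989 - 40730505124*I*sqrt(1330)/10841196783989 ≈ 0.0034533 - 0.13702*I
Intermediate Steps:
M(g) = 2*g/5
F(G, N) = 4/5 (F(G, N) = (2/5)*2 = 4/5)
C = -54
Q(z) = sqrt(4/5 + z) (Q(z) = sqrt(z + 4/5) = sqrt(4/5 + z))
1/(Q(C) + (-49242 - 62061)/(-217825 - 387629)) = 1/(sqrt(20 + 25*(-54))/5 + (-49242 - 62061)/(-217825 - 387629)) = 1/(sqrt(20 - 1350)/5 - 111303/(-605454)) = 1/(sqrt(-1330)/5 - 111303*(-1/605454)) = 1/((I*sqrt(1330))/5 + 37101/201818) = 1/(I*sqrt(1330)/5 + 37101/201818) = 1/(37101/201818 + I*sqrt(1330)/5)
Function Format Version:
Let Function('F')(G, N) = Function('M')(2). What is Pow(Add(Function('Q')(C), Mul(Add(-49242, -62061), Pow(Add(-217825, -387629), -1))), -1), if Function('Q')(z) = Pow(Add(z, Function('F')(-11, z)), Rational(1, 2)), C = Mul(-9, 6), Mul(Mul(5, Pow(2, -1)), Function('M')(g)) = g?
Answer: Add(Rational(37438248090, 10841196783989), Mul(Rational(-40730505124, 10841196783989), I, Pow(1330, Rational(1, 2)))) ≈ Add(0.0034533, Mul(-0.13702, I))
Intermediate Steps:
Function('M')(g) = Mul(Rational(2, 5), g)
Function('F')(G, N) = Rational(4, 5) (Function('F')(G, N) = Mul(Rational(2, 5), 2) = Rational(4, 5))
C = -54
Function('Q')(z) = Pow(Add(Rational(4, 5), z), Rational(1, 2)) (Function('Q')(z) = Pow(Add(z, Rational(4, 5)), Rational(1, 2)) = Pow(Add(Rational(4, 5), z), Rational(1, 2)))
Pow(Add(Function('Q')(C), Mul(Add(-49242, -62061), Pow(Add(-217825, -387629), -1))), -1) = Pow(Add(Mul(Rational(1, 5), Pow(Add(20, Mul(25, -54)), Rational(1, 2))), Mul(Add(-49242, -62061), Pow(Add(-217825, -387629), -1))), -1) = Pow(Add(Mul(Rational(1, 5), Pow(Add(20, -1350), Rational(1, 2))), Mul(-111303, Pow(-605454, -1))), -1) = Pow(Add(Mul(Rational(1, 5), Pow(-1330, Rational(1, 2))), Mul(-111303, Rational(-1, 605454))), -1) = Pow(Add(Mul(Rational(1, 5), Mul(I, Pow(1330, Rational(1, 2)))), Rational(37101, 201818)), -1) = Pow(Add(Mul(Rational(1, 5), I, Pow(1330, Rational(1, 2))), Rational(37101, 201818)), -1) = Pow(Add(Rational(37101, 201818), Mul(Rational(1, 5), I, Pow(1330, Rational(1, 2)))), -1)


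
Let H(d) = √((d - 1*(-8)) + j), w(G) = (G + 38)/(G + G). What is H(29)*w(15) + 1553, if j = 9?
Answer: 1553 + 53*√46/30 ≈ 1565.0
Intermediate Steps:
w(G) = (38 + G)/(2*G) (w(G) = (38 + G)/((2*G)) = (38 + G)*(1/(2*G)) = (38 + G)/(2*G))
H(d) = √(17 + d) (H(d) = √((d - 1*(-8)) + 9) = √((d + 8) + 9) = √((8 + d) + 9) = √(17 + d))
H(29)*w(15) + 1553 = √(17 + 29)*((½)*(38 + 15)/15) + 1553 = √46*((½)*(1/15)*53) + 1553 = √46*(53/30) + 1553 = 53*√46/30 + 1553 = 1553 + 53*√46/30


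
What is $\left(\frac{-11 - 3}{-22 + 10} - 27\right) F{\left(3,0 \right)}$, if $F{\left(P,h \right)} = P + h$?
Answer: $- \frac{155}{2} \approx -77.5$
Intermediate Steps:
$\left(\frac{-11 - 3}{-22 + 10} - 27\right) F{\left(3,0 \right)} = \left(\frac{-11 - 3}{-22 + 10} - 27\right) \left(3 + 0\right) = \left(- \frac{14}{-12} - 27\right) 3 = \left(\left(-14\right) \left(- \frac{1}{12}\right) - 27\right) 3 = \left(\frac{7}{6} - 27\right) 3 = \left(- \frac{155}{6}\right) 3 = - \frac{155}{2}$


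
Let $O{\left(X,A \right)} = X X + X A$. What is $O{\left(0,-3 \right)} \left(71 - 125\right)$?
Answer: $0$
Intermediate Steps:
$O{\left(X,A \right)} = X^{2} + A X$
$O{\left(0,-3 \right)} \left(71 - 125\right) = 0 \left(-3 + 0\right) \left(71 - 125\right) = 0 \left(-3\right) \left(-54\right) = 0 \left(-54\right) = 0$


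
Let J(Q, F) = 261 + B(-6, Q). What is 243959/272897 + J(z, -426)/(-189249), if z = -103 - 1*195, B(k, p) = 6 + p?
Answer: 871272766/974443101 ≈ 0.89412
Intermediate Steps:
z = -298 (z = -103 - 195 = -298)
J(Q, F) = 267 + Q (J(Q, F) = 261 + (6 + Q) = 267 + Q)
243959/272897 + J(z, -426)/(-189249) = 243959/272897 + (267 - 298)/(-189249) = 243959*(1/272897) - 31*(-1/189249) = 4603/5149 + 31/189249 = 871272766/974443101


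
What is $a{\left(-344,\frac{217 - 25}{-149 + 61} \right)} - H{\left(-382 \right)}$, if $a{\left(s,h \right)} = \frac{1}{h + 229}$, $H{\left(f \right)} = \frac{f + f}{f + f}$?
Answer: $- \frac{2484}{2495} \approx -0.99559$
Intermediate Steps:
$H{\left(f \right)} = 1$ ($H{\left(f \right)} = \frac{2 f}{2 f} = 2 f \frac{1}{2 f} = 1$)
$a{\left(s,h \right)} = \frac{1}{229 + h}$
$a{\left(-344,\frac{217 - 25}{-149 + 61} \right)} - H{\left(-382 \right)} = \frac{1}{229 + \frac{217 - 25}{-149 + 61}} - 1 = \frac{1}{229 + \frac{192}{-88}} - 1 = \frac{1}{229 + 192 \left(- \frac{1}{88}\right)} - 1 = \frac{1}{229 - \frac{24}{11}} - 1 = \frac{1}{\frac{2495}{11}} - 1 = \frac{11}{2495} - 1 = - \frac{2484}{2495}$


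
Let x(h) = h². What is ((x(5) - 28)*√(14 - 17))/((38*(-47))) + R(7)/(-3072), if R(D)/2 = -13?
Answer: 13/1536 + 3*I*√3/1786 ≈ 0.0084635 + 0.0029094*I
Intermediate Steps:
R(D) = -26 (R(D) = 2*(-13) = -26)
((x(5) - 28)*√(14 - 17))/((38*(-47))) + R(7)/(-3072) = ((5² - 28)*√(14 - 17))/((38*(-47))) - 26/(-3072) = ((25 - 28)*√(-3))/(-1786) - 26*(-1/3072) = -3*I*√3*(-1/1786) + 13/1536 = 3*I*√3/1786 + 13/1536 = 13/1536 + 3*I*√3/1786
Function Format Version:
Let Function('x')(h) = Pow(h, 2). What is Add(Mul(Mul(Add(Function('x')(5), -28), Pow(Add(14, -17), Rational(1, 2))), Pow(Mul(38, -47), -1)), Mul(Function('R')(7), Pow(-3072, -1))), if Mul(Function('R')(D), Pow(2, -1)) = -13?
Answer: Add(Rational(13, 1536), Mul(Rational(3, 1786), I, Pow(3, Rational(1, 2)))) ≈ Add(0.0084635, Mul(0.0029094, I))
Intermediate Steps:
Function('R')(D) = -26 (Function('R')(D) = Mul(2, -13) = -26)
Add(Mul(Mul(Add(Function('x')(5), -28), Pow(Add(14, -17), Rational(1, 2))), Pow(Mul(38, -47), -1)), Mul(Function('R')(7), Pow(-3072, -1))) = Add(Mul(Mul(Add(Pow(5, 2), -28), Pow(Add(14, -17), Rational(1, 2))), Pow(Mul(38, -47), -1)), Mul(-26, Pow(-3072, -1))) = Add(Mul(Mul(Add(25, -28), Pow(-3, Rational(1, 2))), Pow(-1786, -1)), Mul(-26, Rational(-1, 3072))) = Add(Mul(Mul(-3, Mul(I, Pow(3, Rational(1, 2)))), Rational(-1, 1786)), Rational(13, 1536)) = Add(Mul(Mul(-3, I, Pow(3, Rational(1, 2))), Rational(-1, 1786)), Rational(13, 1536)) = Add(Mul(Rational(3, 1786), I, Pow(3, Rational(1, 2))), Rational(13, 1536)) = Add(Rational(13, 1536), Mul(Rational(3, 1786), I, Pow(3, Rational(1, 2))))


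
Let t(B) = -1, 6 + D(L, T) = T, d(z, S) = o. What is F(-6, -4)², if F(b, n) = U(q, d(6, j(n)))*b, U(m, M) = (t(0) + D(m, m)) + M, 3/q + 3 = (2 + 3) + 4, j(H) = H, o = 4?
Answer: 225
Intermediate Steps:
d(z, S) = 4
D(L, T) = -6 + T
q = ½ (q = 3/(-3 + ((2 + 3) + 4)) = 3/(-3 + (5 + 4)) = 3/(-3 + 9) = 3/6 = 3*(⅙) = ½ ≈ 0.50000)
U(m, M) = -7 + M + m (U(m, M) = (-1 + (-6 + m)) + M = (-7 + m) + M = -7 + M + m)
F(b, n) = -5*b/2 (F(b, n) = (-7 + 4 + ½)*b = -5*b/2)
F(-6, -4)² = (-5/2*(-6))² = 15² = 225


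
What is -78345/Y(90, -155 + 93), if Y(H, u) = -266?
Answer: 78345/266 ≈ 294.53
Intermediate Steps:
-78345/Y(90, -155 + 93) = -78345/(-266) = -78345*(-1/266) = 78345/266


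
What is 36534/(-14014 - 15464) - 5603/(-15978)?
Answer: -69762503/78499914 ≈ -0.88869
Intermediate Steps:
36534/(-14014 - 15464) - 5603/(-15978) = 36534/(-29478) - 5603*(-1/15978) = 36534*(-1/29478) + 5603/15978 = -6089/4913 + 5603/15978 = -69762503/78499914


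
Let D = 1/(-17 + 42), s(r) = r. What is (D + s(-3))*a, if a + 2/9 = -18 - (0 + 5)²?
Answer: 28786/225 ≈ 127.94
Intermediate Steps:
a = -389/9 (a = -2/9 + (-18 - (0 + 5)²) = -2/9 + (-18 - 1*5²) = -2/9 + (-18 - 1*25) = -2/9 + (-18 - 25) = -2/9 - 43 = -389/9 ≈ -43.222)
D = 1/25 ≈ 0.040000
(D + s(-3))*a = (1/25 - 3)*(-389/9) = -74/25*(-389/9) = 28786/225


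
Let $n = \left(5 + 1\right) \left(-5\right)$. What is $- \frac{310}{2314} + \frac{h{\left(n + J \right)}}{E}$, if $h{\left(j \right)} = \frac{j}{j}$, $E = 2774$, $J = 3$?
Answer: $- \frac{428813}{3209518} \approx -0.13361$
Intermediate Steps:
$n = -30$ ($n = 6 \left(-5\right) = -30$)
$h{\left(j \right)} = 1$
$- \frac{310}{2314} + \frac{h{\left(n + J \right)}}{E} = - \frac{310}{2314} + 1 \cdot \frac{1}{2774} = \left(-310\right) \frac{1}{2314} + 1 \cdot \frac{1}{2774} = - \frac{155}{1157} + \frac{1}{2774} = - \frac{428813}{3209518}$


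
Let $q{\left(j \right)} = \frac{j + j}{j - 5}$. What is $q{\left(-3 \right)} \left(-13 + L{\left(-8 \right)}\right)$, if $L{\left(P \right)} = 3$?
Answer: $- \frac{15}{2} \approx -7.5$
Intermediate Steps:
$q{\left(j \right)} = \frac{2 j}{-5 + j}$
$q{\left(-3 \right)} \left(-13 + L{\left(-8 \right)}\right) = 2 \left(-3\right) \frac{1}{-5 - 3} \left(-13 + 3\right) = 2 \left(-3\right) \frac{1}{-8} \left(-10\right) = 2 \left(-3\right) \left(- \frac{1}{8}\right) \left(-10\right) = \frac{3}{4} \left(-10\right) = - \frac{15}{2}$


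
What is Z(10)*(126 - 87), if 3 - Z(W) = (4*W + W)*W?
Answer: -19383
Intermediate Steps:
Z(W) = 3 - 5*W² (Z(W) = 3 - (4*W + W)*W = 3 - 5*W*W = 3 - 5*W²)
Z(10)*(126 - 87) = (3 - 5*10²)*(126 - 87) = (3 - 5*100)*39 = (3 - 500)*39 = -497*39 = -19383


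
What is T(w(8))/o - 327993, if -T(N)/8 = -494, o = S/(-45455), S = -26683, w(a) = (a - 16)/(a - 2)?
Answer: -8572199059/26683 ≈ -3.2126e+5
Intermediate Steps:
w(a) = (-16 + a)/(-2 + a)
o = 26683/45455 (o = -26683/(-45455) = -26683*(-1/45455) = 26683/45455 ≈ 0.58702)
T(N) = 3952 (T(N) = -8*(-494) = 3952)
T(w(8))/o - 327993 = 3952/(26683/45455) - 327993 = 3952*(45455/26683) - 327993 = 179638160/26683 - 327993 = -8572199059/26683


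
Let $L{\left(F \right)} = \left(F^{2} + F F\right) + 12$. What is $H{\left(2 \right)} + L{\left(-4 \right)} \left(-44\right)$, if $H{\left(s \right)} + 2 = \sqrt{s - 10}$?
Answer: $-1938 + 2 i \sqrt{2} \approx -1938.0 + 2.8284 i$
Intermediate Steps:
$H{\left(s \right)} = -2 + \sqrt{-10 + s}$ ($H{\left(s \right)} = -2 + \sqrt{s - 10} = -2 + \sqrt{-10 + s}$)
$L{\left(F \right)} = 12 + 2 F^{2}$ ($L{\left(F \right)} = \left(F^{2} + F^{2}\right) + 12 = 2 F^{2} + 12 = 12 + 2 F^{2}$)
$H{\left(2 \right)} + L{\left(-4 \right)} \left(-44\right) = \left(-2 + \sqrt{-10 + 2}\right) + \left(12 + 2 \left(-4\right)^{2}\right) \left(-44\right) = \left(-2 + \sqrt{-8}\right) + \left(12 + 2 \cdot 16\right) \left(-44\right) = \left(-2 + 2 i \sqrt{2}\right) + \left(12 + 32\right) \left(-44\right) = \left(-2 + 2 i \sqrt{2}\right) + 44 \left(-44\right) = \left(-2 + 2 i \sqrt{2}\right) - 1936 = -1938 + 2 i \sqrt{2}$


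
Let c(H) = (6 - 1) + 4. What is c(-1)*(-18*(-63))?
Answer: 10206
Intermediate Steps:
c(H) = 9 (c(H) = 5 + 4 = 9)
c(-1)*(-18*(-63)) = 9*(-18*(-63)) = 9*1134 = 10206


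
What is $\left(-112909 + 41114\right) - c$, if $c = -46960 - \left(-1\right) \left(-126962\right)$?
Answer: $102127$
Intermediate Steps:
$c = -173922$ ($c = -46960 - 126962 = -173922$)
$\left(-112909 + 41114\right) - c = \left(-112909 + 41114\right) - -173922 = -71795 + 173922 = 102127$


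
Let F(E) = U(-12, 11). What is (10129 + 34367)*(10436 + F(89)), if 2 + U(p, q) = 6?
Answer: 464538240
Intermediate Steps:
U(p, q) = 4 (U(p, q) = -2 + 6 = 4)
F(E) = 4
(10129 + 34367)*(10436 + F(89)) = (10129 + 34367)*(10436 + 4) = 44496*10440 = 464538240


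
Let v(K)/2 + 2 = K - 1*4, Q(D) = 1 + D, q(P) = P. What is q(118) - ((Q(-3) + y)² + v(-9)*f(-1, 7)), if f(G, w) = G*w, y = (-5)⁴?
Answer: -388221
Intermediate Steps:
y = 625
v(K) = -12 + 2*K (v(K) = -4 + 2*(K - 1*4) = -4 + 2*(K - 4) = -4 + 2*(-4 + K) = -4 + (-8 + 2*K) = -12 + 2*K)
q(118) - ((Q(-3) + y)² + v(-9)*f(-1, 7)) = 118 - (((1 - 3) + 625)² + (-12 + 2*(-9))*(-1*7)) = 118 - ((-2 + 625)² + (-12 - 18)*(-7)) = 118 - (623² - 30*(-7)) = 118 - (388129 + 210) = 118 - 1*388339 = 118 - 388339 = -388221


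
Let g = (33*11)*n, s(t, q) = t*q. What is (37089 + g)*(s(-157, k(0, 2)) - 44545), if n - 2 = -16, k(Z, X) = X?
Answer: -1435802013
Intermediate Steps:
n = -14 (n = 2 - 16 = -14)
s(t, q) = q*t
g = -5082 (g = (33*11)*(-14) = 363*(-14) = -5082)
(37089 + g)*(s(-157, k(0, 2)) - 44545) = (37089 - 5082)*(2*(-157) - 44545) = 32007*(-314 - 44545) = 32007*(-44859) = -1435802013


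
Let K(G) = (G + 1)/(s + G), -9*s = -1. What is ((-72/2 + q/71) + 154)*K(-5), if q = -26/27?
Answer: 226180/2343 ≈ 96.534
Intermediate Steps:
s = 1/9 (s = -1/9*(-1) = 1/9 ≈ 0.11111)
q = -26/27 (q = -26*1/27 = -26/27 ≈ -0.96296)
K(G) = (1 + G)/(1/9 + G) (K(G) = (G + 1)/(1/9 + G) = (1 + G)/(1/9 + G))
((-72/2 + q/71) + 154)*K(-5) = ((-72/2 - 26/27/71) + 154)*(9*(1 - 5)/(1 + 9*(-5))) = ((-72*1/2 - 26/27*1/71) + 154)*(9*(-4)/(1 - 45)) = ((-36 - 26/1917) + 154)*(9*(-4)/(-44)) = (-69038/1917 + 154)*(9*(-1/44)*(-4)) = (226180/1917)*(9/11) = 226180/2343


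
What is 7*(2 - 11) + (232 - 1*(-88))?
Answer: 257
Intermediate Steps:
7*(2 - 11) + (232 - 1*(-88)) = 7*(-9) + (232 + 88) = -63 + 320 = 257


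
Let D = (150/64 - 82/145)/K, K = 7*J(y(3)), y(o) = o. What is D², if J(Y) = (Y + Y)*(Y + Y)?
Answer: 68079001/1367215718400 ≈ 4.9794e-5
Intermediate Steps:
J(Y) = 4*Y² (J(Y) = (2*Y)*(2*Y) = 4*Y²)
K = 252 (K = 7*(4*3²) = 7*(4*9) = 7*36 = 252)
D = 8251/1169280 (D = (150/64 - 82/145)/252 = (150*(1/64) - 82*1/145)*(1/252) = (75/32 - 82/145)*(1/252) = (8251/4640)*(1/252) = 8251/1169280 ≈ 0.0070565)
D² = (8251/1169280)² = 68079001/1367215718400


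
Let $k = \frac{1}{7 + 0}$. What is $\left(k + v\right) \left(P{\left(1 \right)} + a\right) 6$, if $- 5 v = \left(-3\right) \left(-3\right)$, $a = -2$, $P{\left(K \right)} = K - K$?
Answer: $\frac{696}{35} \approx 19.886$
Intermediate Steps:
$P{\left(K \right)} = 0$
$v = - \frac{9}{5}$ ($v = - \frac{\left(-3\right) \left(-3\right)}{5} = \left(- \frac{1}{5}\right) 9 = - \frac{9}{5} \approx -1.8$)
$k = \frac{1}{7} \approx 0.14286$
$\left(k + v\right) \left(P{\left(1 \right)} + a\right) 6 = \left(\frac{1}{7} - \frac{9}{5}\right) \left(0 - 2\right) 6 = - \frac{58 \left(\left(-2\right) 6\right)}{35} = \left(- \frac{58}{35}\right) \left(-12\right) = \frac{696}{35}$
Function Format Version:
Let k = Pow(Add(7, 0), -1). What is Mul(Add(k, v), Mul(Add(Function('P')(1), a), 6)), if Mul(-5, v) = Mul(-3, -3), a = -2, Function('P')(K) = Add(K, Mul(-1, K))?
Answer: Rational(696, 35) ≈ 19.886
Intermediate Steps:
Function('P')(K) = 0
v = Rational(-9, 5) (v = Mul(Rational(-1, 5), Mul(-3, -3)) = Mul(Rational(-1, 5), 9) = Rational(-9, 5) ≈ -1.8000)
k = Rational(1, 7) (k = Pow(7, -1) = Rational(1, 7) ≈ 0.14286)
Mul(Add(k, v), Mul(Add(Function('P')(1), a), 6)) = Mul(Add(Rational(1, 7), Rational(-9, 5)), Mul(Add(0, -2), 6)) = Mul(Rational(-58, 35), Mul(-2, 6)) = Mul(Rational(-58, 35), -12) = Rational(696, 35)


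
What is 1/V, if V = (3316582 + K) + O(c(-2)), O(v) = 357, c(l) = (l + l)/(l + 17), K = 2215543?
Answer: 1/5532482 ≈ 1.8075e-7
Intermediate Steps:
c(l) = 2*l/(17 + l) (c(l) = (2*l)/(17 + l) = 2*l/(17 + l))
V = 5532482 (V = (3316582 + 2215543) + 357 = 5532125 + 357 = 5532482)
1/V = 1/5532482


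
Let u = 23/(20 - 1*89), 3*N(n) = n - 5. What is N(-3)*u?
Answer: 8/9 ≈ 0.88889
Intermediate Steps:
N(n) = -5/3 + n/3 (N(n) = (n - 5)/3 = (-5 + n)/3 = -5/3 + n/3)
u = -⅓ (u = 23/(20 - 89) = 23/(-69) = 23*(-1/69) = -⅓ ≈ -0.33333)
N(-3)*u = (-5/3 + (⅓)*(-3))*(-⅓) = (-5/3 - 1)*(-⅓) = -8/3*(-⅓) = 8/9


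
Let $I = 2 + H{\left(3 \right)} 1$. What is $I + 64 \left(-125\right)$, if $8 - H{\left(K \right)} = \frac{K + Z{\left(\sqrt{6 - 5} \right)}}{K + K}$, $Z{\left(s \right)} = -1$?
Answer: $- \frac{23971}{3} \approx -7990.3$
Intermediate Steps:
$H{\left(K \right)} = 8 - \frac{-1 + K}{2 K}$ ($H{\left(K \right)} = 8 - \frac{K - 1}{K + K} = 8 - \frac{-1 + K}{2 K}$)
$I = \frac{29}{3}$ ($I = 2 + \frac{1 + 15 \cdot 3}{2 \cdot 3} \cdot 1 = 2 + \frac{1}{2} \cdot \frac{1}{3} \left(1 + 45\right) 1 = 2 + \frac{1}{2} \cdot \frac{1}{3} \cdot 46 \cdot 1 = 2 + \frac{23}{3} \cdot 1 = 2 + \frac{23}{3} = \frac{29}{3} \approx 9.6667$)
$I + 64 \left(-125\right) = \frac{29}{3} + 64 \left(-125\right) = \frac{29}{3} - 8000 = - \frac{23971}{3}$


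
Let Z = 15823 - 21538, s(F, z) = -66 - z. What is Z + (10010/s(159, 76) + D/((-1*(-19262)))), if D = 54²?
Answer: -3956022352/683801 ≈ -5785.3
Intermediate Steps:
D = 2916
Z = -5715
Z + (10010/s(159, 76) + D/((-1*(-19262)))) = -5715 + (10010/(-66 - 1*76) + 2916/((-1*(-19262)))) = -5715 + (10010/(-66 - 76) + 2916/19262) = -5715 + (10010/(-142) + 2916*(1/19262)) = -5715 + (10010*(-1/142) + 1458/9631) = -5715 + (-5005/71 + 1458/9631) = -5715 - 48099637/683801 = -3956022352/683801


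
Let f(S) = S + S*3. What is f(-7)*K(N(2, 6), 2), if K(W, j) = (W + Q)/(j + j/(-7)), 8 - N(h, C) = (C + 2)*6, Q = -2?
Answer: 686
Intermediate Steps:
f(S) = 4*S (f(S) = S + 3*S = 4*S)
N(h, C) = -4 - 6*C (N(h, C) = 8 - (C + 2)*6 = 8 - (2 + C)*6 = 8 - (12 + 6*C) = 8 + (-12 - 6*C) = -4 - 6*C)
K(W, j) = 7*(-2 + W)/(6*j) (K(W, j) = (W - 2)/(j + j/(-7)) = (-2 + W)/(j + j*(-1/7)) = (-2 + W)/(j - j/7) = (-2 + W)/((6*j/7)) = (-2 + W)*(7/(6*j)) = 7*(-2 + W)/(6*j))
f(-7)*K(N(2, 6), 2) = (4*(-7))*((7/6)*(-2 + (-4 - 6*6))/2) = -98*(-2 + (-4 - 36))/(3*2) = -98*(-2 - 40)/(3*2) = -98*(-42)/(3*2) = -28*(-49/2) = 686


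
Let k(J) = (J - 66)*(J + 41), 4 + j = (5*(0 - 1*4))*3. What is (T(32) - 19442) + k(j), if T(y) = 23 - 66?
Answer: -16495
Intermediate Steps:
T(y) = -43
j = -64 (j = -4 + (5*(0 - 1*4))*3 = -4 + (5*(0 - 4))*3 = -4 + (5*(-4))*3 = -4 - 20*3 = -4 - 60 = -64)
k(J) = (-66 + J)*(41 + J)
(T(32) - 19442) + k(j) = (-43 - 19442) + (-2706 + (-64)² - 25*(-64)) = -19485 + (-2706 + 4096 + 1600) = -19485 + 2990 = -16495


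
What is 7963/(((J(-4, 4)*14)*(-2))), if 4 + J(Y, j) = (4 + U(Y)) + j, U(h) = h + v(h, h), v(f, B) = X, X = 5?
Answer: -7963/140 ≈ -56.879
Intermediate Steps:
v(f, B) = 5
U(h) = 5 + h (U(h) = h + 5 = 5 + h)
J(Y, j) = 5 + Y + j (J(Y, j) = -4 + ((4 + (5 + Y)) + j) = -4 + ((9 + Y) + j) = -4 + (9 + Y + j) = 5 + Y + j)
7963/(((J(-4, 4)*14)*(-2))) = 7963/((((5 - 4 + 4)*14)*(-2))) = 7963/(((5*14)*(-2))) = 7963/((70*(-2))) = 7963/(-140) = 7963*(-1/140) = -7963/140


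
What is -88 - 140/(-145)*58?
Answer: -32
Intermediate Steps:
-88 - 140/(-145)*58 = -88 - 140*(-1/145)*58 = -88 + (28/29)*58 = -88 + 56 = -32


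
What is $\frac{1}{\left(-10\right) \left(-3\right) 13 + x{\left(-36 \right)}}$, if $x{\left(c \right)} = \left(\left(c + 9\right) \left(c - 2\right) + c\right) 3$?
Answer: $\frac{1}{3360} \approx 0.00029762$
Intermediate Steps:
$x{\left(c \right)} = 3 c + 3 \left(-2 + c\right) \left(9 + c\right)$ ($x{\left(c \right)} = \left(\left(9 + c\right) \left(-2 + c\right) + c\right) 3 = \left(\left(-2 + c\right) \left(9 + c\right) + c\right) 3 = \left(c + \left(-2 + c\right) \left(9 + c\right)\right) 3 = 3 c + 3 \left(-2 + c\right) \left(9 + c\right)$)
$\frac{1}{\left(-10\right) \left(-3\right) 13 + x{\left(-36 \right)}} = \frac{1}{\left(-10\right) \left(-3\right) 13 + \left(-54 + 3 \left(-36\right)^{2} + 24 \left(-36\right)\right)} = \frac{1}{30 \cdot 13 - -2970} = \frac{1}{390 - -2970} = \frac{1}{390 + 2970} = \frac{1}{3360}$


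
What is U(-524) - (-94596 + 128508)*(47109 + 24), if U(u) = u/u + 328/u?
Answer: -209387032727/131 ≈ -1.5984e+9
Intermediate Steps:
U(u) = 1 + 328/u
U(-524) - (-94596 + 128508)*(47109 + 24) = (328 - 524)/(-524) - (-94596 + 128508)*(47109 + 24) = -1/524*(-196) - 33912*47133 = 49/131 - 1*1598374296 = 49/131 - 1598374296 = -209387032727/131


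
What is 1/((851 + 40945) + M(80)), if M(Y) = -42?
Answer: 1/41754 ≈ 2.3950e-5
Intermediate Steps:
1/((851 + 40945) + M(80)) = 1/((851 + 40945) - 42) = 1/(41796 - 42) = 1/41754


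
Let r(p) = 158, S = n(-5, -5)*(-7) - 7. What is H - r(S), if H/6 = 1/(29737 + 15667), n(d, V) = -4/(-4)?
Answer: -3586913/22702 ≈ -158.00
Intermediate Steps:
n(d, V) = 1 (n(d, V) = -4*(-1/4) = 1)
S = -14 (S = 1*(-7) - 7 = -7 - 7 = -14)
H = 3/22702 (H = 6/(29737 + 15667) = 6/45404 = 6*(1/45404) = 3/22702 ≈ 0.00013215)
H - r(S) = 3/22702 - 1*158 = 3/22702 - 158 = -3586913/22702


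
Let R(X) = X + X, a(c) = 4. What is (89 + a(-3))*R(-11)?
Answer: -2046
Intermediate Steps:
R(X) = 2*X
(89 + a(-3))*R(-11) = (89 + 4)*(2*(-11)) = 93*(-22) = -2046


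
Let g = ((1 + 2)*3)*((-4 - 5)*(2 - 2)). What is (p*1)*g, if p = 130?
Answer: 0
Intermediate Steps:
g = 0 (g = (3*3)*(-9*0) = 9*0 = 0)
(p*1)*g = (130*1)*0 = 130*0 = 0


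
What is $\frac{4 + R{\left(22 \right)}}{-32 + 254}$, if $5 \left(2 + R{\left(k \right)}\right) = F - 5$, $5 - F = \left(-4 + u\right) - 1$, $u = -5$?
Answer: $\frac{2}{111} \approx 0.018018$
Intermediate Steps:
$F = 15$ ($F = 5 - \left(\left(-4 - 5\right) - 1\right) = 5 - \left(-9 - 1\right) = 5 - -10 = 5 + 10 = 15$)
$R{\left(k \right)} = 0$ ($R{\left(k \right)} = -2 + \frac{15 - 5}{5} = -2 + \frac{1}{5} \cdot 10 = -2 + 2 = 0$)
$\frac{4 + R{\left(22 \right)}}{-32 + 254} = \frac{4 + 0}{-32 + 254} = \frac{4}{222} = 4 \cdot \frac{1}{222} = \frac{2}{111}$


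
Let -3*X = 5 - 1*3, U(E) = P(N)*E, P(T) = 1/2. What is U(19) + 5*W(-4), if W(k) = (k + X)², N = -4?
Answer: 2131/18 ≈ 118.39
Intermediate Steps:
P(T) = ½
U(E) = E/2
X = -⅔ (X = -(5 - 1*3)/3 = -(5 - 3)/3 = -⅓*2 = -⅔ ≈ -0.66667)
W(k) = (-⅔ + k)² (W(k) = (k - ⅔)² = (-⅔ + k)²)
U(19) + 5*W(-4) = (½)*19 + 5*((-2 + 3*(-4))²/9) = 19/2 + 5*((-2 - 12)²/9) = 19/2 + 5*((⅑)*(-14)²) = 19/2 + 5*((⅑)*196) = 19/2 + 5*(196/9) = 19/2 + 980/9 = 2131/18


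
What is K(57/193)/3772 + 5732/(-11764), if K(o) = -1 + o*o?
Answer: -50360279931/103304998387 ≈ -0.48749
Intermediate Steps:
K(o) = -1 + o²
K(57/193)/3772 + 5732/(-11764) = (-1 + (57/193)²)/3772 + 5732/(-11764) = (-1 + (57*(1/193))²)*(1/3772) + 5732*(-1/11764) = (-1 + (57/193)²)*(1/3772) - 1433/2941 = (-1 + 3249/37249)*(1/3772) - 1433/2941 = -34000/37249*1/3772 - 1433/2941 = -8500/35125807 - 1433/2941 = -50360279931/103304998387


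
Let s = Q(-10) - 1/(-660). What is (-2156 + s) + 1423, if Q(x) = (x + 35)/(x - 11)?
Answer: -1130651/1540 ≈ -734.19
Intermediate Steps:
Q(x) = (35 + x)/(-11 + x)
s = -1831/1540 (s = (35 - 10)/(-11 - 10) - 1/(-660) = 25/(-21) - 1*(-1/660) = -1/21*25 + 1/660 = -25/21 + 1/660 = -1831/1540 ≈ -1.1890)
(-2156 + s) + 1423 = (-2156 - 1831/1540) + 1423 = -3322071/1540 + 1423 = -1130651/1540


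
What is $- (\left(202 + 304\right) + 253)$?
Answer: $-759$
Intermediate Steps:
$- (\left(202 + 304\right) + 253) = - (506 + 253) = \left(-1\right) 759 = -759$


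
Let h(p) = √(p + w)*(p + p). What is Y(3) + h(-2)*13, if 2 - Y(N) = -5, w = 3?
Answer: -45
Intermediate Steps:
Y(N) = 7 (Y(N) = 2 - 1*(-5) = 2 + 5 = 7)
h(p) = 2*p*√(3 + p) (h(p) = √(p + 3)*(p + p) = √(3 + p)*(2*p) = 2*p*√(3 + p))
Y(3) + h(-2)*13 = 7 + (2*(-2)*√(3 - 2))*13 = 7 + (2*(-2)*√1)*13 = 7 + (2*(-2)*1)*13 = 7 - 4*13 = 7 - 52 = -45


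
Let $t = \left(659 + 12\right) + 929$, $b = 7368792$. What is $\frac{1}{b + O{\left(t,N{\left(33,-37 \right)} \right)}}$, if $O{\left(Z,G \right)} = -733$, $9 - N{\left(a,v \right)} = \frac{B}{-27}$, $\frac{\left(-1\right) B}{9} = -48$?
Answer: $\frac{1}{7368059} \approx 1.3572 \cdot 10^{-7}$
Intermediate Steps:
$B = 432$ ($B = \left(-9\right) \left(-48\right) = 432$)
$t = 1600$ ($t = 671 + 929 = 1600$)
$N{\left(a,v \right)} = 25$ ($N{\left(a,v \right)} = 9 - \frac{432}{-27} = 9 - 432 \left(- \frac{1}{27}\right) = 9 - -16 = 9 + 16 = 25$)
$\frac{1}{b + O{\left(t,N{\left(33,-37 \right)} \right)}} = \frac{1}{7368792 - 733} = \frac{1}{7368059}$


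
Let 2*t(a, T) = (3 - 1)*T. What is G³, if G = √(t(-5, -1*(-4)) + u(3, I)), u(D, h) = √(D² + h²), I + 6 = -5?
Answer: (4 + √130)^(3/2) ≈ 60.444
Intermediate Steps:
I = -11 (I = -6 - 5 = -11)
t(a, T) = T (t(a, T) = ((3 - 1)*T)/2 = (2*T)/2 = T)
G = √(4 + √130) (G = √(-1*(-4) + √(3² + (-11)²)) = √(4 + √(9 + 121)) = √(4 + √130) ≈ 3.9245)
G³ = (√(4 + √130))³ = (4 + √130)^(3/2)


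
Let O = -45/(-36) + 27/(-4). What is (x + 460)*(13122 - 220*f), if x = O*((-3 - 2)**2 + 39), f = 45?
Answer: 347976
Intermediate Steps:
O = -11/2 (O = -45*(-1/36) + 27*(-1/4) = 5/4 - 27/4 = -11/2 ≈ -5.5000)
x = -352 (x = -11*((-3 - 2)**2 + 39)/2 = -11*((-5)**2 + 39)/2 = -11*(25 + 39)/2 = -11/2*64 = -352)
(x + 460)*(13122 - 220*f) = (-352 + 460)*(13122 - 220*45) = 108*(13122 - 9900) = 108*3222 = 347976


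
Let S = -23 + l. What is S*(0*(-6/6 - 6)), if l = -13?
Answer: 0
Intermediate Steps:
S = -36 (S = -23 - 13 = -36)
S*(0*(-6/6 - 6)) = -0*(-6/6 - 6) = -0*(-6*1/6 - 6) = -0*(-1 - 6) = -0*(-7) = -36*0 = 0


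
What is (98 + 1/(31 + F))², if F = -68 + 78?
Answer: 16152361/1681 ≈ 9608.8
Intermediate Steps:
F = 10
(98 + 1/(31 + F))² = (98 + 1/(31 + 10))² = (98 + 1/41)² = (4019/41)² = 16152361/1681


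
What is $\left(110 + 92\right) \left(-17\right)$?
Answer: $-3434$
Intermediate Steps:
$\left(110 + 92\right) \left(-17\right) = 202 \left(-17\right) = -3434$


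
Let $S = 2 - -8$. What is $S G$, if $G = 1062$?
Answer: $10620$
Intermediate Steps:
$S = 10$ ($S = 2 + 8 = 10$)
$S G = 10 \cdot 1062 = 10620$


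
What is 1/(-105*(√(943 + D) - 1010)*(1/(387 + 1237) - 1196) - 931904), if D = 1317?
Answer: -429810336581/54795955726195119199 - 844901805*√565/54795955726195119199 ≈ -8.2103e-9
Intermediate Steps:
1/(-105*(√(943 + D) - 1010)*(1/(387 + 1237) - 1196) - 931904) = 1/(-105*(√(943 + 1317) - 1010)*(1/(387 + 1237) - 1196) - 931904) = 1/(-105*(√2260 - 1010)*(1/1624 - 1196) - 931904) = 1/(-105*(2*√565 - 1010)*(1/1624 - 1196) - 931904) = 1/(-105*(-1010 + 2*√565)*(-1942303)/1624 - 931904) = 1/(-105*(980863015/812 - 1942303*√565/812) - 931904) = 1/((-14712945225/116 + 29134545*√565/116) - 931904) = 1/(-14821046089/116 + 29134545*√565/116)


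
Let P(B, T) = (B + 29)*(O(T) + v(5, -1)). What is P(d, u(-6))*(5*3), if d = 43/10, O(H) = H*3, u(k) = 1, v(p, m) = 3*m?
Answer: 0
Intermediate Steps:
O(H) = 3*H
d = 43/10 (d = 43*(⅒) = 43/10 ≈ 4.3000)
P(B, T) = (-3 + 3*T)*(29 + B) (P(B, T) = (B + 29)*(3*T + 3*(-1)) = (29 + B)*(3*T - 3) = (29 + B)*(-3 + 3*T) = (-3 + 3*T)*(29 + B))
P(d, u(-6))*(5*3) = (-87 - 3*43/10 + 87*1 + 3*(43/10)*1)*(5*3) = (-87 - 129/10 + 87 + 129/10)*15 = 0*15 = 0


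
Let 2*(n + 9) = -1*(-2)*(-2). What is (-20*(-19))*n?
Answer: -4180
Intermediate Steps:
n = -11 (n = -9 + (-1*(-2)*(-2))/2 = -9 + (2*(-2))/2 = -9 + (½)*(-4) = -9 - 2 = -11)
(-20*(-19))*n = -20*(-19)*(-11) = 380*(-11) = -4180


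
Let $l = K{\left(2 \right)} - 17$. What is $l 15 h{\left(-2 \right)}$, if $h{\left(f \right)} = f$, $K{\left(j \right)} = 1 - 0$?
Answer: $480$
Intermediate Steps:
$K{\left(j \right)} = 1$ ($K{\left(j \right)} = 1 + 0 = 1$)
$l = -16$ ($l = 1 - 17 = -16$)
$l 15 h{\left(-2 \right)} = \left(-16\right) 15 \left(-2\right) = \left(-240\right) \left(-2\right) = 480$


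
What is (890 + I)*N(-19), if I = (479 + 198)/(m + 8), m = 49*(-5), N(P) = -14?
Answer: -2943542/237 ≈ -12420.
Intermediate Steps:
m = -245
I = -677/237 (I = (479 + 198)/(-245 + 8) = 677/(-237) = 677*(-1/237) = -677/237 ≈ -2.8565)
(890 + I)*N(-19) = (890 - 677/237)*(-14) = (210253/237)*(-14) = -2943542/237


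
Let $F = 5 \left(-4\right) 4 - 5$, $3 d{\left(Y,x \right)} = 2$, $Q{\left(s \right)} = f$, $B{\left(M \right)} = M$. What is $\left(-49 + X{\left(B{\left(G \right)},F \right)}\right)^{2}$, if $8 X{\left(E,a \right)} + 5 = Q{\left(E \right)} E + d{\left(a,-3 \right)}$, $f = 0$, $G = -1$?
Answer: $\frac{1413721}{576} \approx 2454.4$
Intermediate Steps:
$Q{\left(s \right)} = 0$
$d{\left(Y,x \right)} = \frac{2}{3}$ ($d{\left(Y,x \right)} = \frac{1}{3} \cdot 2 = \frac{2}{3}$)
$F = -85$ ($F = \left(-20\right) 4 - 5 = -80 - 5 = -85$)
$X{\left(E,a \right)} = - \frac{13}{24}$ ($X{\left(E,a \right)} = - \frac{5}{8} + \frac{0 E + \frac{2}{3}}{8} = - \frac{5}{8} + \frac{0 + \frac{2}{3}}{8} = - \frac{5}{8} + \frac{1}{8} \cdot \frac{2}{3} = - \frac{5}{8} + \frac{1}{12} = - \frac{13}{24}$)
$\left(-49 + X{\left(B{\left(G \right)},F \right)}\right)^{2} = \left(-49 - \frac{13}{24}\right)^{2} = \left(- \frac{1189}{24}\right)^{2} = \frac{1413721}{576}$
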